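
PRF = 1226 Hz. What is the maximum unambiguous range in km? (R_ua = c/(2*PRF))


R_ua = 3e8 / (2 * 1226) = 122349.1 m = 122.3 km

122.3 km


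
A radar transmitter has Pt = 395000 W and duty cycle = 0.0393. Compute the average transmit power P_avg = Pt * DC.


P_avg = 395000 * 0.0393 = 15523.5 W

15523.5 W


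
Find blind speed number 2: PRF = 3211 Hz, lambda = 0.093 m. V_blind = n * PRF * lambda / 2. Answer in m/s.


V_blind = 2 * 3211 * 0.093 / 2 = 298.6 m/s

298.6 m/s


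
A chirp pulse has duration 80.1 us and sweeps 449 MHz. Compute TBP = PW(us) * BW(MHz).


TBP = 80.1 * 449 = 35964.9

35964.9


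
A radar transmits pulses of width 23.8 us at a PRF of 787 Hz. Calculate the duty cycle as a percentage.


DC = 23.8e-6 * 787 * 100 = 1.87%

1.87%


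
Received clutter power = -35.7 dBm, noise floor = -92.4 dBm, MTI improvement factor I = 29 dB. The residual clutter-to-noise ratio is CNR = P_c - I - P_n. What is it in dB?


CNR = -35.7 - 29 - (-92.4) = 27.7 dB

27.7 dB


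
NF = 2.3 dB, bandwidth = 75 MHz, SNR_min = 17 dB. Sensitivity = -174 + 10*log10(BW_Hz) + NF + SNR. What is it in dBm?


10*log10(75000000.0) = 78.75
S = -174 + 78.75 + 2.3 + 17 = -75.9 dBm

-75.9 dBm


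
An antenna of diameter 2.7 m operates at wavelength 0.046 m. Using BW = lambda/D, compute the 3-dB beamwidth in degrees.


BW_rad = 0.046 / 2.7 = 0.017037
BW_deg = 0.98 degrees

0.98 degrees


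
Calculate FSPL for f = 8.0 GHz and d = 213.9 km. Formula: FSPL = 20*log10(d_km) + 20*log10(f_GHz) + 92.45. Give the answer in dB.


20*log10(213.9) = 46.6
20*log10(8.0) = 18.06
FSPL = 157.1 dB

157.1 dB


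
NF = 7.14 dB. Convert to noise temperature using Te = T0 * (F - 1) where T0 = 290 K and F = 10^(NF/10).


NF_lin = 10^(7.14/10) = 5.176068
Te = 290 * (5.176068 - 1) = 1211.1 K

1211.1 K


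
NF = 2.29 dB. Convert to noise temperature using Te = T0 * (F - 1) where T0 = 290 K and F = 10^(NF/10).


NF_lin = 10^(2.29/10) = 1.694338
Te = 290 * (1.694338 - 1) = 201.4 K

201.4 K


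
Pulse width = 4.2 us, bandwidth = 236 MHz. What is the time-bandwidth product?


TBP = 4.2 * 236 = 991.2

991.2


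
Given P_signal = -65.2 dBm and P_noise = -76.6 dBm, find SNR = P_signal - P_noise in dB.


SNR = -65.2 - (-76.6) = 11.4 dB

11.4 dB


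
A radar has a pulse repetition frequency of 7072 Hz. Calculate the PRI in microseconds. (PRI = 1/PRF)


PRI = 1/7072 = 0.0001414027 s = 141.4 us

141.4 us


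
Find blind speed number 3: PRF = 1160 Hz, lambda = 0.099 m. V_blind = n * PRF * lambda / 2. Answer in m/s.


V_blind = 3 * 1160 * 0.099 / 2 = 172.3 m/s

172.3 m/s


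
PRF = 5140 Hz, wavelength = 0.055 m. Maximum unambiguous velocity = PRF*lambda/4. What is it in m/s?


V_ua = 5140 * 0.055 / 4 = 70.7 m/s

70.7 m/s


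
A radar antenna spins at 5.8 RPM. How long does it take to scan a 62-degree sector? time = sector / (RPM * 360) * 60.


t = 62 / (5.8 * 360) * 60 = 1.78 s

1.78 s


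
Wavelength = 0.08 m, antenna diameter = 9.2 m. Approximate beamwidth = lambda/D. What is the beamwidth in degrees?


BW_rad = 0.08 / 9.2 = 0.008696
BW_deg = 0.5 degrees

0.5 degrees


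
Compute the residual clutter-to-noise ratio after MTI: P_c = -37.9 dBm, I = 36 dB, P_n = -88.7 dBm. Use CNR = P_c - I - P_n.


CNR = -37.9 - 36 - (-88.7) = 14.8 dB

14.8 dB


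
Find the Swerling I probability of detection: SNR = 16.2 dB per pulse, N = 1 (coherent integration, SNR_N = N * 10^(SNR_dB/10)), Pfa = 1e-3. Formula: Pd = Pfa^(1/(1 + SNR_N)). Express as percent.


SNR_lin = 10^(16.2/10) = 41.68694
SNR_N = 1 * 41.68694 = 41.68694
1/(1 + SNR_N) = 1/42.68694 = 0.0234264
Pd = (1e-3)^0.0234264 = 0.85059
Pd = 85.1%

85.1%


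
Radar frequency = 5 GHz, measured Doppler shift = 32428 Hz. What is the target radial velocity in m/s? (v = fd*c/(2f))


v = 32428 * 3e8 / (2 * 5000000000.0) = 972.8 m/s

972.8 m/s


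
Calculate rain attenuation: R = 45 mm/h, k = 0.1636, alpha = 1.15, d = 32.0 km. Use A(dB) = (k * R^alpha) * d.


gamma = 0.1636 * 45^1.15 = 13.030998 dB/km
A = 13.030998 * 32.0 = 416.99 dB

416.99 dB


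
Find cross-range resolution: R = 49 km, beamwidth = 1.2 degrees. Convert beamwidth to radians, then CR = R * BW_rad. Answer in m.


BW_rad = 0.020943951
CR = 49000 * 0.020943951 = 1026.3 m

1026.3 m


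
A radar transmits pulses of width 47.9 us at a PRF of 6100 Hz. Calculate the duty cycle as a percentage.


DC = 47.9e-6 * 6100 * 100 = 29.22%

29.22%


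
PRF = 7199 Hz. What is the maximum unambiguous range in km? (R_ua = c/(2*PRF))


R_ua = 3e8 / (2 * 7199) = 20836.2 m = 20.8 km

20.8 km


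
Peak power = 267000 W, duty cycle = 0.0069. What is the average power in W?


P_avg = 267000 * 0.0069 = 1842.3 W

1842.3 W


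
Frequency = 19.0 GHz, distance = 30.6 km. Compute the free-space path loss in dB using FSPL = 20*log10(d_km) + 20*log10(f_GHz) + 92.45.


20*log10(30.6) = 29.71
20*log10(19.0) = 25.58
FSPL = 147.7 dB

147.7 dB


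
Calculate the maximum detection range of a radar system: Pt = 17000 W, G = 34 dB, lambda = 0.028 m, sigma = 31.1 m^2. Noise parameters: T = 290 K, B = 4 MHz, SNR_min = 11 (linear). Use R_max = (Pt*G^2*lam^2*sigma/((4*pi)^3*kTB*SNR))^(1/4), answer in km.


G_lin = 10^(34/10) = 2511.886432
R^4 = 17000 * 2511.886432^2 * 0.028^2 * 31.1 / ((4*pi)^3 * 1.38e-23 * 290 * 4000000.0 * 11)
R^4 = 7.48456e18 m^4
R_max = (7.48456e18)^(1/4) = 52304.8 m = 52.3 km

52.3 km


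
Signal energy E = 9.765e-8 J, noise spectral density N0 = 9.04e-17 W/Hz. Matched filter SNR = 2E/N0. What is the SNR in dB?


SNR_lin = 2 * 9.765e-8 / 9.04e-17 = 2.16e9
SNR_dB = 10*log10(2.16e9) = 93.3 dB

93.3 dB


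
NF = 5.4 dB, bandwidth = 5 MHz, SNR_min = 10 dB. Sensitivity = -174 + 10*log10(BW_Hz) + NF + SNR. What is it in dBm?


10*log10(5000000.0) = 66.99
S = -174 + 66.99 + 5.4 + 10 = -91.6 dBm

-91.6 dBm


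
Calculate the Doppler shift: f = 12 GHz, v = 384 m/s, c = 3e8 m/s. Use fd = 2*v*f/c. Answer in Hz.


fd = 2 * 384 * 12000000000.0 / 3e8 = 30720.0 Hz

30720.0 Hz


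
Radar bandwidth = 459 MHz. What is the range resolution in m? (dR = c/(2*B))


dR = 3e8 / (2 * 459000000.0) = 0.33 m

0.33 m


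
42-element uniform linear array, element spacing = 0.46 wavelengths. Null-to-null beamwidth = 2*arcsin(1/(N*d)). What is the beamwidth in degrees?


1/(N*d) = 1/(42*0.46) = 0.05176
BW = 2*arcsin(0.05176) = 5.9 degrees

5.9 degrees


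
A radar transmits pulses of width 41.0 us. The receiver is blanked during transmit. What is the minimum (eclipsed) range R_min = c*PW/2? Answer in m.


R_min = 3e8 * 41.0e-6 / 2 = 6150.0 m

6150.0 m


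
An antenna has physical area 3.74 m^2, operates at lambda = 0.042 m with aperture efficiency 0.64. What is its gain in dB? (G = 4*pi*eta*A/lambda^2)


G_linear = 4*pi*0.64*3.74/0.042^2 = 17051.51
G_dB = 10*log10(17051.51) = 42.3 dB

42.3 dB


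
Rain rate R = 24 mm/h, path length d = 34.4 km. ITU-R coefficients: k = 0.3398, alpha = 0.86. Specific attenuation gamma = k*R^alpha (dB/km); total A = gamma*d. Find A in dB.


gamma = 0.3398 * 24^0.86 = 5.226429 dB/km
A = 5.226429 * 34.4 = 179.79 dB

179.79 dB


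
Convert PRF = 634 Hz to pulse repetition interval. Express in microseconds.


PRI = 1/634 = 0.0015772871 s = 1577.3 us

1577.3 us


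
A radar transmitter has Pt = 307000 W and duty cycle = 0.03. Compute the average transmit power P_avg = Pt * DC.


P_avg = 307000 * 0.03 = 9210.0 W

9210.0 W


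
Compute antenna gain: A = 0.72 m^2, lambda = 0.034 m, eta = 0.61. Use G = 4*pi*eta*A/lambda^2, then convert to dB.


G_linear = 4*pi*0.61*0.72/0.034^2 = 4774.35
G_dB = 10*log10(4774.35) = 36.8 dB

36.8 dB


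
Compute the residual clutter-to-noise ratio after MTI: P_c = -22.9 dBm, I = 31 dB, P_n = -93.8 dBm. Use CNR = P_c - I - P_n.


CNR = -22.9 - 31 - (-93.8) = 39.9 dB

39.9 dB


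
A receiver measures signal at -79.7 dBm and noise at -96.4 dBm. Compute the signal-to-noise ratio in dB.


SNR = -79.7 - (-96.4) = 16.7 dB

16.7 dB


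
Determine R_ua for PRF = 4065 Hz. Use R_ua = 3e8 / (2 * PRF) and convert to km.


R_ua = 3e8 / (2 * 4065) = 36900.4 m = 36.9 km

36.9 km


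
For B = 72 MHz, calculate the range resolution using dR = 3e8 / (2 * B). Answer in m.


dR = 3e8 / (2 * 72000000.0) = 2.08 m

2.08 m


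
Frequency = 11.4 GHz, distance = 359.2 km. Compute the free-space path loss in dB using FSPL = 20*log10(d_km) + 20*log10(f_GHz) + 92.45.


20*log10(359.2) = 51.11
20*log10(11.4) = 21.14
FSPL = 164.7 dB

164.7 dB


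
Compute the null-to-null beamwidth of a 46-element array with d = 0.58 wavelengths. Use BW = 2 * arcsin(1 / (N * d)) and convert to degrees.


1/(N*d) = 1/(46*0.58) = 0.037481
BW = 2*arcsin(0.037481) = 4.3 degrees

4.3 degrees


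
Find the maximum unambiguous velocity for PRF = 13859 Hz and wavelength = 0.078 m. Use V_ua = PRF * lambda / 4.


V_ua = 13859 * 0.078 / 4 = 270.3 m/s

270.3 m/s


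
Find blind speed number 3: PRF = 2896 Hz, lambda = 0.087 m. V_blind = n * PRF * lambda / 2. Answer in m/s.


V_blind = 3 * 2896 * 0.087 / 2 = 377.9 m/s

377.9 m/s


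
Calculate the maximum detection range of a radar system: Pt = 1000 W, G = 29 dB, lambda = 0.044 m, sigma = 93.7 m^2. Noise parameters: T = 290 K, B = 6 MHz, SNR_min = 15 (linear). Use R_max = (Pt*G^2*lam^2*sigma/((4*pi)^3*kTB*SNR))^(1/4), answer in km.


G_lin = 10^(29/10) = 794.328235
R^4 = 1000 * 794.328235^2 * 0.044^2 * 93.7 / ((4*pi)^3 * 1.38e-23 * 290 * 6000000.0 * 15)
R^4 = 1.60139e17 m^4
R_max = (1.60139e17)^(1/4) = 20004.3 m = 20.0 km

20.0 km


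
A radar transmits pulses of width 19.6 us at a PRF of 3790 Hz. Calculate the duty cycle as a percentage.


DC = 19.6e-6 * 3790 * 100 = 7.43%

7.43%


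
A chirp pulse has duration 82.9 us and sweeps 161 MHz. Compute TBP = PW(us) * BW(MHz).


TBP = 82.9 * 161 = 13346.9

13346.9


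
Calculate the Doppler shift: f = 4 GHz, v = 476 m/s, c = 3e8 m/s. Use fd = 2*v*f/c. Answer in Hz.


fd = 2 * 476 * 4000000000.0 / 3e8 = 12693.3 Hz

12693.3 Hz


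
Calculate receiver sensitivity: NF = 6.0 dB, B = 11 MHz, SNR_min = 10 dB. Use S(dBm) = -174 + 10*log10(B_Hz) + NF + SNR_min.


10*log10(11000000.0) = 70.41
S = -174 + 70.41 + 6.0 + 10 = -87.6 dBm

-87.6 dBm


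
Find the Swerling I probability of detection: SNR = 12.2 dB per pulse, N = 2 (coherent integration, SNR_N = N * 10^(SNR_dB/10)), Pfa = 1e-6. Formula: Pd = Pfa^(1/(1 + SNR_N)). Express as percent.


SNR_lin = 10^(12.2/10) = 16.59587
SNR_N = 2 * 16.59587 = 33.19174
1/(1 + SNR_N) = 1/34.19174 = 0.0292468
Pd = (1e-6)^0.0292468 = 0.6676
Pd = 66.8%

66.8%


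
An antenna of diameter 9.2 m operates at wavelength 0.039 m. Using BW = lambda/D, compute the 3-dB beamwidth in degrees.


BW_rad = 0.039 / 9.2 = 0.004239
BW_deg = 0.24 degrees

0.24 degrees


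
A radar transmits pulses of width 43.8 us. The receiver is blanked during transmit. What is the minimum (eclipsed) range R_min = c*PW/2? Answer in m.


R_min = 3e8 * 43.8e-6 / 2 = 6570.0 m

6570.0 m


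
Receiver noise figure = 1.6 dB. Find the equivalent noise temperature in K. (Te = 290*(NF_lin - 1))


NF_lin = 10^(1.6/10) = 1.44544
Te = 290 * (1.44544 - 1) = 129.2 K

129.2 K


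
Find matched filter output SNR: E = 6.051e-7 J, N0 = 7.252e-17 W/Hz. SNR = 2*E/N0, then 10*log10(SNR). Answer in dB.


SNR_lin = 2 * 6.051e-7 / 7.252e-17 = 1.669e10
SNR_dB = 10*log10(1.669e10) = 102.2 dB

102.2 dB


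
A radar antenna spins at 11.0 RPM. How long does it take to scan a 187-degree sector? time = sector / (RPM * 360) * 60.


t = 187 / (11.0 * 360) * 60 = 2.83 s

2.83 s


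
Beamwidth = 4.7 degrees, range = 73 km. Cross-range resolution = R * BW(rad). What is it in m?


BW_rad = 0.082030475
CR = 73000 * 0.082030475 = 5988.2 m

5988.2 m


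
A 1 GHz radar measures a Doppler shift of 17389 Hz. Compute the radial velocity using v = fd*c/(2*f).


v = 17389 * 3e8 / (2 * 1000000000.0) = 2608.4 m/s

2608.4 m/s


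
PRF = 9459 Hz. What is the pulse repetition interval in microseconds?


PRI = 1/9459 = 0.0001057194 s = 105.7 us

105.7 us


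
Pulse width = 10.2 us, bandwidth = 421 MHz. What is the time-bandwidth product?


TBP = 10.2 * 421 = 4294.2

4294.2


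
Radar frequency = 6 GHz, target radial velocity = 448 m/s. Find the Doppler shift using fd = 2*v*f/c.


fd = 2 * 448 * 6000000000.0 / 3e8 = 17920.0 Hz

17920.0 Hz


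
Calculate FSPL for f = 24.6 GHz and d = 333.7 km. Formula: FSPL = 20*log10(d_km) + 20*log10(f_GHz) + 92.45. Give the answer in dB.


20*log10(333.7) = 50.47
20*log10(24.6) = 27.82
FSPL = 170.7 dB

170.7 dB


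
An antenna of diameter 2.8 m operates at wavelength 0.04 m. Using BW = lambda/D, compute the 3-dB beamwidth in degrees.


BW_rad = 0.04 / 2.8 = 0.014286
BW_deg = 0.82 degrees

0.82 degrees


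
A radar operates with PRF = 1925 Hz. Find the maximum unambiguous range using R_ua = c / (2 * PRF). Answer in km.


R_ua = 3e8 / (2 * 1925) = 77922.1 m = 77.9 km

77.9 km


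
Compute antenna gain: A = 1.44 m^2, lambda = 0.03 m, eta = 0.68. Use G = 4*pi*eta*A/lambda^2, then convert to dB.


G_linear = 4*pi*0.68*1.44/0.03^2 = 13672.21
G_dB = 10*log10(13672.21) = 41.4 dB

41.4 dB


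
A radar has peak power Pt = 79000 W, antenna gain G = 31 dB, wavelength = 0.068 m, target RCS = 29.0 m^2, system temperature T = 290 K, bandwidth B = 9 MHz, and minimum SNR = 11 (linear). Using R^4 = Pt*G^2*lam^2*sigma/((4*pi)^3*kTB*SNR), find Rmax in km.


G_lin = 10^(31/10) = 1258.925412
R^4 = 79000 * 1258.925412^2 * 0.068^2 * 29.0 / ((4*pi)^3 * 1.38e-23 * 290 * 9000000.0 * 11)
R^4 = 2.13551e19 m^4
R_max = (2.13551e19)^(1/4) = 67979.1 m = 68.0 km

68.0 km


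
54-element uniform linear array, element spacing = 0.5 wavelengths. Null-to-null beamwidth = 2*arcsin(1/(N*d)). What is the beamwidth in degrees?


1/(N*d) = 1/(54*0.5) = 0.037037
BW = 2*arcsin(0.037037) = 4.2 degrees

4.2 degrees


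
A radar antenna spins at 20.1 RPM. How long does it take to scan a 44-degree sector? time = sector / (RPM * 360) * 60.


t = 44 / (20.1 * 360) * 60 = 0.36 s

0.36 s


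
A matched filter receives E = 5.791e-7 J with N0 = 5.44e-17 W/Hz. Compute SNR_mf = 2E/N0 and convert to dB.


SNR_lin = 2 * 5.791e-7 / 5.44e-17 = 2.129e10
SNR_dB = 10*log10(2.129e10) = 103.3 dB

103.3 dB


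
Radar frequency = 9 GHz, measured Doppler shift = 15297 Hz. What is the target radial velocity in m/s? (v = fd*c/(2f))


v = 15297 * 3e8 / (2 * 9000000000.0) = 255.0 m/s

255.0 m/s


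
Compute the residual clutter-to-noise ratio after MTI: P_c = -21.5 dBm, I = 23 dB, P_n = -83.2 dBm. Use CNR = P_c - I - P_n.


CNR = -21.5 - 23 - (-83.2) = 38.7 dB

38.7 dB


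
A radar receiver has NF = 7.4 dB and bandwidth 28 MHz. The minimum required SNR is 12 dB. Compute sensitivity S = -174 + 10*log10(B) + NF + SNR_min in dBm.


10*log10(28000000.0) = 74.47
S = -174 + 74.47 + 7.4 + 12 = -80.1 dBm

-80.1 dBm


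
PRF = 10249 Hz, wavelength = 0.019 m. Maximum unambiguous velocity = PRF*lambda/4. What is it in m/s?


V_ua = 10249 * 0.019 / 4 = 48.7 m/s

48.7 m/s


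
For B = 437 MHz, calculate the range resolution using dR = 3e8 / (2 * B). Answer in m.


dR = 3e8 / (2 * 437000000.0) = 0.34 m

0.34 m


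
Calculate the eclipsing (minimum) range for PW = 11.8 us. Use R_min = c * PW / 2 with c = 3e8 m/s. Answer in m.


R_min = 3e8 * 11.8e-6 / 2 = 1770.0 m

1770.0 m


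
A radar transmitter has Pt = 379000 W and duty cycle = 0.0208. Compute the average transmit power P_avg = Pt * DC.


P_avg = 379000 * 0.0208 = 7883.2 W

7883.2 W


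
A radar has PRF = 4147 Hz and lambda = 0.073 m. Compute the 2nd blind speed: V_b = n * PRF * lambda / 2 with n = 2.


V_blind = 2 * 4147 * 0.073 / 2 = 302.7 m/s

302.7 m/s


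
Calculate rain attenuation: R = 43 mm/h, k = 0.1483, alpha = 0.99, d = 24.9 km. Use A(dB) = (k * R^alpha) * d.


gamma = 0.1483 * 43^0.99 = 6.141507 dB/km
A = 6.141507 * 24.9 = 152.92 dB

152.92 dB


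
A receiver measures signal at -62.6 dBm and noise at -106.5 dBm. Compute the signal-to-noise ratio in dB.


SNR = -62.6 - (-106.5) = 43.9 dB

43.9 dB


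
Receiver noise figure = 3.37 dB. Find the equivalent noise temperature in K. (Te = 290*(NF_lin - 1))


NF_lin = 10^(3.37/10) = 2.172701
Te = 290 * (2.172701 - 1) = 340.1 K

340.1 K


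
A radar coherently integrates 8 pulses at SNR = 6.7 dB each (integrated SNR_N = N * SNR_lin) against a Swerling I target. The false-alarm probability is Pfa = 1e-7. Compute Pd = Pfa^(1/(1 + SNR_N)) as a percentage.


SNR_lin = 10^(6.7/10) = 4.67735
SNR_N = 8 * 4.67735 = 37.4188
1/(1 + SNR_N) = 1/38.4188 = 0.0260289
Pd = (1e-7)^0.0260289 = 0.65735
Pd = 65.7%

65.7%


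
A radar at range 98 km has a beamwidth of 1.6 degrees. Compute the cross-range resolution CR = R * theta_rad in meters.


BW_rad = 0.027925268
CR = 98000 * 0.027925268 = 2736.7 m

2736.7 m


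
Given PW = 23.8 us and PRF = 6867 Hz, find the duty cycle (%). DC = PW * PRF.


DC = 23.8e-6 * 6867 * 100 = 16.34%

16.34%


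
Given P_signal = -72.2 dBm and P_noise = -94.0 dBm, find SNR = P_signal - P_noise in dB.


SNR = -72.2 - (-94.0) = 21.8 dB

21.8 dB


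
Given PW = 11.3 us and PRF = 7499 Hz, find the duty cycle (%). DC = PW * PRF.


DC = 11.3e-6 * 7499 * 100 = 8.47%

8.47%


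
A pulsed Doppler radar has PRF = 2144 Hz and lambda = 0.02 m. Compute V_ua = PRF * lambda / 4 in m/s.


V_ua = 2144 * 0.02 / 4 = 10.7 m/s

10.7 m/s


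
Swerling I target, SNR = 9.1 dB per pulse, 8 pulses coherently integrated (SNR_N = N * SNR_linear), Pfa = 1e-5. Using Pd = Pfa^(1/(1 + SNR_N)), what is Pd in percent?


SNR_lin = 10^(9.1/10) = 8.12831
SNR_N = 8 * 8.12831 = 65.02648
1/(1 + SNR_N) = 1/66.02648 = 0.0151454
Pd = (1e-5)^0.0151454 = 0.83999
Pd = 84.0%

84.0%


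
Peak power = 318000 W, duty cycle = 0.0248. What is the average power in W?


P_avg = 318000 * 0.0248 = 7886.4 W

7886.4 W


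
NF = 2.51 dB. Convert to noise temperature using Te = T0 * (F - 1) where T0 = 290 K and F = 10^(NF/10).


NF_lin = 10^(2.51/10) = 1.782379
Te = 290 * (1.782379 - 1) = 226.9 K

226.9 K


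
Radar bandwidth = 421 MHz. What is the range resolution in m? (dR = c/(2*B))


dR = 3e8 / (2 * 421000000.0) = 0.36 m

0.36 m


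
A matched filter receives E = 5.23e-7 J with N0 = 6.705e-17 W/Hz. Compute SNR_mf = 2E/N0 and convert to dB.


SNR_lin = 2 * 5.23e-7 / 6.705e-17 = 1.56e10
SNR_dB = 10*log10(1.56e10) = 101.9 dB

101.9 dB


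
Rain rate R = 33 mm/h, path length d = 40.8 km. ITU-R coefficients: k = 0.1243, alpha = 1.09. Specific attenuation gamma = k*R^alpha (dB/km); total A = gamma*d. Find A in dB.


gamma = 0.1243 * 33^1.09 = 5.6189 dB/km
A = 5.6189 * 40.8 = 229.25 dB

229.25 dB


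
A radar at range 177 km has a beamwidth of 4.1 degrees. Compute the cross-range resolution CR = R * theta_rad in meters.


BW_rad = 0.071558499
CR = 177000 * 0.071558499 = 12665.9 m

12665.9 m


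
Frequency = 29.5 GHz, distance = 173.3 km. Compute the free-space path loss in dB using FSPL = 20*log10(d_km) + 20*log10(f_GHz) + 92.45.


20*log10(173.3) = 44.78
20*log10(29.5) = 29.4
FSPL = 166.6 dB

166.6 dB


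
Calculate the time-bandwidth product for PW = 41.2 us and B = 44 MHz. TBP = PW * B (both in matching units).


TBP = 41.2 * 44 = 1812.8

1812.8


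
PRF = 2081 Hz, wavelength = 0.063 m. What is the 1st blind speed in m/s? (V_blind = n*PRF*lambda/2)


V_blind = 1 * 2081 * 0.063 / 2 = 65.6 m/s

65.6 m/s


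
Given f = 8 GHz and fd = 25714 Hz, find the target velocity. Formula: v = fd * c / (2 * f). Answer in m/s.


v = 25714 * 3e8 / (2 * 8000000000.0) = 482.1 m/s

482.1 m/s


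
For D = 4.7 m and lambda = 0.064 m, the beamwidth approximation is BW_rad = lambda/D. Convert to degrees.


BW_rad = 0.064 / 4.7 = 0.013617
BW_deg = 0.78 degrees

0.78 degrees


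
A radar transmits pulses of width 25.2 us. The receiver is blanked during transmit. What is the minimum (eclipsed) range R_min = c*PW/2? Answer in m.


R_min = 3e8 * 25.2e-6 / 2 = 3780.0 m

3780.0 m


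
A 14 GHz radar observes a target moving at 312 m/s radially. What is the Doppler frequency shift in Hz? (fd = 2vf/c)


fd = 2 * 312 * 14000000000.0 / 3e8 = 29120.0 Hz

29120.0 Hz


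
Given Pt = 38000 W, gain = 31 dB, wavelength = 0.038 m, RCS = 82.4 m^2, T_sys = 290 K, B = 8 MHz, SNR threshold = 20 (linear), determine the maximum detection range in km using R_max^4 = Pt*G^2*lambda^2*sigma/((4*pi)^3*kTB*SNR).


G_lin = 10^(31/10) = 1258.925412
R^4 = 38000 * 1258.925412^2 * 0.038^2 * 82.4 / ((4*pi)^3 * 1.38e-23 * 290 * 8000000.0 * 20)
R^4 = 5.63964e18 m^4
R_max = (5.63964e18)^(1/4) = 48731.8 m = 48.7 km

48.7 km


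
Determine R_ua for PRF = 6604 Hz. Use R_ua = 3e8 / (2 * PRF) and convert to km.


R_ua = 3e8 / (2 * 6604) = 22713.5 m = 22.7 km

22.7 km


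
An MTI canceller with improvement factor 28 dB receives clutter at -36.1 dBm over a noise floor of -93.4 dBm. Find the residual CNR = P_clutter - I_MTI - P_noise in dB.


CNR = -36.1 - 28 - (-93.4) = 29.3 dB

29.3 dB


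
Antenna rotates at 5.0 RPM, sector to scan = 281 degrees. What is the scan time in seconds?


t = 281 / (5.0 * 360) * 60 = 9.37 s

9.37 s


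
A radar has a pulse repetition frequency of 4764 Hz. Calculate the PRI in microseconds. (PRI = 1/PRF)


PRI = 1/4764 = 0.0002099076 s = 209.9 us

209.9 us


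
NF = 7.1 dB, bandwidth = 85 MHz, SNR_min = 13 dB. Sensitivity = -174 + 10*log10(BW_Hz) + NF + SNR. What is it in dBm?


10*log10(85000000.0) = 79.29
S = -174 + 79.29 + 7.1 + 13 = -74.6 dBm

-74.6 dBm


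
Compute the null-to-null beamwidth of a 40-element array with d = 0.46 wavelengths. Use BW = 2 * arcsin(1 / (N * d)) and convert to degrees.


1/(N*d) = 1/(40*0.46) = 0.054348
BW = 2*arcsin(0.054348) = 6.2 degrees

6.2 degrees


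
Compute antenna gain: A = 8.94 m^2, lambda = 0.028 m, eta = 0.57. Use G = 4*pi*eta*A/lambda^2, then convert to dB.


G_linear = 4*pi*0.57*8.94/0.028^2 = 81678.2
G_dB = 10*log10(81678.2) = 49.1 dB

49.1 dB


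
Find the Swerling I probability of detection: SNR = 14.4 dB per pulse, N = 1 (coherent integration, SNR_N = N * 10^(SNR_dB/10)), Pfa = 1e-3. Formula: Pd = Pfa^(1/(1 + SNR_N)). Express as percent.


SNR_lin = 10^(14.4/10) = 27.54229
SNR_N = 1 * 27.54229 = 27.54229
1/(1 + SNR_N) = 1/28.54229 = 0.0350357
Pd = (1e-3)^0.0350357 = 0.78504
Pd = 78.5%

78.5%


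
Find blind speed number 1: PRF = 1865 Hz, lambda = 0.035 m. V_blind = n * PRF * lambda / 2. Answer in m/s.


V_blind = 1 * 1865 * 0.035 / 2 = 32.6 m/s

32.6 m/s


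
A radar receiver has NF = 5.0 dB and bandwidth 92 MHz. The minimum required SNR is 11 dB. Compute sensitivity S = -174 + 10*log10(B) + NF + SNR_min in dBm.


10*log10(92000000.0) = 79.64
S = -174 + 79.64 + 5.0 + 11 = -78.4 dBm

-78.4 dBm


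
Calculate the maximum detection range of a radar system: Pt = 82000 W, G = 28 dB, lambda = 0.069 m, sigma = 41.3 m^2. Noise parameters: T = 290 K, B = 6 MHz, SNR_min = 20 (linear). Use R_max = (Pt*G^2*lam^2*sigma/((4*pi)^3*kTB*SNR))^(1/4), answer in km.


G_lin = 10^(28/10) = 630.957344
R^4 = 82000 * 630.957344^2 * 0.069^2 * 41.3 / ((4*pi)^3 * 1.38e-23 * 290 * 6000000.0 * 20)
R^4 = 6.73557e18 m^4
R_max = (6.73557e18)^(1/4) = 50944.1 m = 50.9 km

50.9 km


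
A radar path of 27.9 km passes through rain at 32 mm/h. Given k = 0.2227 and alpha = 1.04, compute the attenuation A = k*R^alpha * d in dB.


gamma = 0.2227 * 32^1.04 = 8.186084 dB/km
A = 8.186084 * 27.9 = 228.39 dB

228.39 dB


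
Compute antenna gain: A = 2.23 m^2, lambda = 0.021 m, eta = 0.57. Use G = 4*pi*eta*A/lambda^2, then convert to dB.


G_linear = 4*pi*0.57*2.23/0.021^2 = 36220.21
G_dB = 10*log10(36220.21) = 45.6 dB

45.6 dB


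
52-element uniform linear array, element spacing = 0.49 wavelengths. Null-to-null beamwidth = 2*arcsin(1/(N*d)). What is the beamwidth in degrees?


1/(N*d) = 1/(52*0.49) = 0.039246
BW = 2*arcsin(0.039246) = 4.5 degrees

4.5 degrees


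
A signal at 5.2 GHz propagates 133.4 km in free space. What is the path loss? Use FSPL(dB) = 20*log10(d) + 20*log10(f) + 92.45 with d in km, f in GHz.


20*log10(133.4) = 42.5
20*log10(5.2) = 14.32
FSPL = 149.3 dB

149.3 dB


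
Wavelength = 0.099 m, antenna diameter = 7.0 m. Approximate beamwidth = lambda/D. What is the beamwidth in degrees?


BW_rad = 0.099 / 7.0 = 0.014143
BW_deg = 0.81 degrees

0.81 degrees


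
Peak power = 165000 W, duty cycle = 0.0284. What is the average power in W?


P_avg = 165000 * 0.0284 = 4686.0 W

4686.0 W


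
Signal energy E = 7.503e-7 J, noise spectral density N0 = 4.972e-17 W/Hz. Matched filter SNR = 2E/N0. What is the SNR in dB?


SNR_lin = 2 * 7.503e-7 / 4.972e-17 = 3.018e10
SNR_dB = 10*log10(3.018e10) = 104.8 dB

104.8 dB


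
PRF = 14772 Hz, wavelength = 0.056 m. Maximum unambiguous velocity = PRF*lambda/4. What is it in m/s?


V_ua = 14772 * 0.056 / 4 = 206.8 m/s

206.8 m/s


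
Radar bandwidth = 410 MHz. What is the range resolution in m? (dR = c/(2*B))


dR = 3e8 / (2 * 410000000.0) = 0.37 m

0.37 m


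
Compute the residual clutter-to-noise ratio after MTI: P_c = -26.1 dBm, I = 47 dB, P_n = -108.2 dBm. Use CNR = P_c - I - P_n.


CNR = -26.1 - 47 - (-108.2) = 35.1 dB

35.1 dB


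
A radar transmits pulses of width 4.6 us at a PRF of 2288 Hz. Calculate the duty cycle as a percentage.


DC = 4.6e-6 * 2288 * 100 = 1.05%

1.05%


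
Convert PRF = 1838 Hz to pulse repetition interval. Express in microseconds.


PRI = 1/1838 = 0.0005440696 s = 544.1 us

544.1 us


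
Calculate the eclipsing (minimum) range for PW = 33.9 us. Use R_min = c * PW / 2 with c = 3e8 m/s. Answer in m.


R_min = 3e8 * 33.9e-6 / 2 = 5085.0 m

5085.0 m


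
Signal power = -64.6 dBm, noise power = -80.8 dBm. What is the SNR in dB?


SNR = -64.6 - (-80.8) = 16.2 dB

16.2 dB


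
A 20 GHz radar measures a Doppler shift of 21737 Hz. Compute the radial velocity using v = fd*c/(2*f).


v = 21737 * 3e8 / (2 * 20000000000.0) = 163.0 m/s

163.0 m/s


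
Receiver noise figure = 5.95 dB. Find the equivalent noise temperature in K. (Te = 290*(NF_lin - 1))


NF_lin = 10^(5.95/10) = 3.935501
Te = 290 * (3.935501 - 1) = 851.3 K

851.3 K


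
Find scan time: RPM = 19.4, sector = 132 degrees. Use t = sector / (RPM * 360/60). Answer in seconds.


t = 132 / (19.4 * 360) * 60 = 1.13 s

1.13 s


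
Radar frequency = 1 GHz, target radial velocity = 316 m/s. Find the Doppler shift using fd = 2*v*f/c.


fd = 2 * 316 * 1000000000.0 / 3e8 = 2106.7 Hz

2106.7 Hz


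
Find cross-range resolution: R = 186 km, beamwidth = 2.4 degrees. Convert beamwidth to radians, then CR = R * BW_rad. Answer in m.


BW_rad = 0.041887902
CR = 186000 * 0.041887902 = 7791.1 m

7791.1 m


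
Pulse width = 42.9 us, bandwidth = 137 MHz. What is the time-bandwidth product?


TBP = 42.9 * 137 = 5877.3

5877.3


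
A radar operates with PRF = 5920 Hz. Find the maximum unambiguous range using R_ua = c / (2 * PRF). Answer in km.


R_ua = 3e8 / (2 * 5920) = 25337.8 m = 25.3 km

25.3 km


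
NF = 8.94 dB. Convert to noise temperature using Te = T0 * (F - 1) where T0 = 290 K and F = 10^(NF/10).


NF_lin = 10^(8.94/10) = 7.834296
Te = 290 * (7.834296 - 1) = 1981.9 K

1981.9 K


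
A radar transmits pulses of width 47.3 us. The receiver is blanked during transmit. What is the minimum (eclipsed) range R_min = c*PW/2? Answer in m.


R_min = 3e8 * 47.3e-6 / 2 = 7095.0 m

7095.0 m


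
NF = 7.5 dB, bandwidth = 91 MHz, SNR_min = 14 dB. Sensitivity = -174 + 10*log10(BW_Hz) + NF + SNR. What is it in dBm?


10*log10(91000000.0) = 79.59
S = -174 + 79.59 + 7.5 + 14 = -72.9 dBm

-72.9 dBm


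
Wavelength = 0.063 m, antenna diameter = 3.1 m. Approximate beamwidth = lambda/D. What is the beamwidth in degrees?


BW_rad = 0.063 / 3.1 = 0.020323
BW_deg = 1.16 degrees

1.16 degrees


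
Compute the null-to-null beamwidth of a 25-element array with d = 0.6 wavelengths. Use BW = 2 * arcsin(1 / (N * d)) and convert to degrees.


1/(N*d) = 1/(25*0.6) = 0.066667
BW = 2*arcsin(0.066667) = 7.6 degrees

7.6 degrees


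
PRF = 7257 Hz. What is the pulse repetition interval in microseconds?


PRI = 1/7257 = 0.000137798 s = 137.8 us

137.8 us


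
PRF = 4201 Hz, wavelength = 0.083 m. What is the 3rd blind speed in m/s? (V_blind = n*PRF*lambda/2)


V_blind = 3 * 4201 * 0.083 / 2 = 523.0 m/s

523.0 m/s


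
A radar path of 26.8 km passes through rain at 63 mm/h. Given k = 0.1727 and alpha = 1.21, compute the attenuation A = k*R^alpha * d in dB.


gamma = 0.1727 * 63^1.21 = 25.971343 dB/km
A = 25.971343 * 26.8 = 696.03 dB

696.03 dB


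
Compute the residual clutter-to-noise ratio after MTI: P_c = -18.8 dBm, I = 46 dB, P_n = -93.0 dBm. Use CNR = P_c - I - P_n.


CNR = -18.8 - 46 - (-93.0) = 28.2 dB

28.2 dB


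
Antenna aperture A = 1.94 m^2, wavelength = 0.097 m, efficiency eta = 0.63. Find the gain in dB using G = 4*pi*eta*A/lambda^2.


G_linear = 4*pi*0.63*1.94/0.097^2 = 1632.33
G_dB = 10*log10(1632.33) = 32.1 dB

32.1 dB


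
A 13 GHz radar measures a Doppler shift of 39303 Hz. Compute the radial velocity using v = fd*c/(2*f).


v = 39303 * 3e8 / (2 * 13000000000.0) = 453.5 m/s

453.5 m/s


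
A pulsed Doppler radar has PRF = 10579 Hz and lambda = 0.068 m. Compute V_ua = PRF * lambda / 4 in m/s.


V_ua = 10579 * 0.068 / 4 = 179.8 m/s

179.8 m/s


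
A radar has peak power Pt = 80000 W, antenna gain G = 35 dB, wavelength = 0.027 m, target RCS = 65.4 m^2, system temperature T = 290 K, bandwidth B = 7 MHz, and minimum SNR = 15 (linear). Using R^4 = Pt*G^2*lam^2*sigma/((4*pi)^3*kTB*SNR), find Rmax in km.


G_lin = 10^(35/10) = 3162.27766
R^4 = 80000 * 3162.27766^2 * 0.027^2 * 65.4 / ((4*pi)^3 * 1.38e-23 * 290 * 7000000.0 * 15)
R^4 = 4.57403e19 m^4
R_max = (4.57403e19)^(1/4) = 82238.4 m = 82.2 km

82.2 km


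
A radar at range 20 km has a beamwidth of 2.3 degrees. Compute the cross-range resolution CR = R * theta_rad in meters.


BW_rad = 0.040142573
CR = 20000 * 0.040142573 = 802.9 m

802.9 m


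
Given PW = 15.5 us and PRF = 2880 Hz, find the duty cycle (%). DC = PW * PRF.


DC = 15.5e-6 * 2880 * 100 = 4.46%

4.46%


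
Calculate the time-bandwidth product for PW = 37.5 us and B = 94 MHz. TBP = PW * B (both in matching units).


TBP = 37.5 * 94 = 3525.0

3525.0


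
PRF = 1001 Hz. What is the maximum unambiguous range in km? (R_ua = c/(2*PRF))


R_ua = 3e8 / (2 * 1001) = 149850.1 m = 149.9 km

149.9 km


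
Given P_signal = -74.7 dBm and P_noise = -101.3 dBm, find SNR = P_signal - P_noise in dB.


SNR = -74.7 - (-101.3) = 26.6 dB

26.6 dB


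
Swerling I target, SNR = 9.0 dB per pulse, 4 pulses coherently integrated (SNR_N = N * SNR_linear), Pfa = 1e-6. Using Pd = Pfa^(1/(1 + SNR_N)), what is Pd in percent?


SNR_lin = 10^(9.0/10) = 7.94328
SNR_N = 4 * 7.94328 = 31.77312
1/(1 + SNR_N) = 1/32.77312 = 0.0305128
Pd = (1e-6)^0.0305128 = 0.65603
Pd = 65.6%

65.6%


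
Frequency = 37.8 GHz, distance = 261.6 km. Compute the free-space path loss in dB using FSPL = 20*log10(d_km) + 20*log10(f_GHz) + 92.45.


20*log10(261.6) = 48.35
20*log10(37.8) = 31.55
FSPL = 172.4 dB

172.4 dB


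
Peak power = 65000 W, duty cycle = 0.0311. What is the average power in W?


P_avg = 65000 * 0.0311 = 2021.5 W

2021.5 W


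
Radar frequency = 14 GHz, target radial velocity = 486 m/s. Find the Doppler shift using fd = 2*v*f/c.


fd = 2 * 486 * 14000000000.0 / 3e8 = 45360.0 Hz

45360.0 Hz


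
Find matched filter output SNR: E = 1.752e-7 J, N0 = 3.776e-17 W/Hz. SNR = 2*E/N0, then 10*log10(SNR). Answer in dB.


SNR_lin = 2 * 1.752e-7 / 3.776e-17 = 9.28e9
SNR_dB = 10*log10(9.28e9) = 99.7 dB

99.7 dB


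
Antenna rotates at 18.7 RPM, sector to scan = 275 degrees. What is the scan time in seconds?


t = 275 / (18.7 * 360) * 60 = 2.45 s

2.45 s


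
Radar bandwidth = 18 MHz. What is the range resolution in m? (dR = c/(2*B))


dR = 3e8 / (2 * 18000000.0) = 8.33 m

8.33 m


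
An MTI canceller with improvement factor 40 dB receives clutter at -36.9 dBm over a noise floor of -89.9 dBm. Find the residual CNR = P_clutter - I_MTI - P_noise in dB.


CNR = -36.9 - 40 - (-89.9) = 13.0 dB

13.0 dB


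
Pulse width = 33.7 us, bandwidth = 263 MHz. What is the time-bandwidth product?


TBP = 33.7 * 263 = 8863.1

8863.1


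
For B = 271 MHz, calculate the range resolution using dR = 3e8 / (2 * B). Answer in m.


dR = 3e8 / (2 * 271000000.0) = 0.55 m

0.55 m


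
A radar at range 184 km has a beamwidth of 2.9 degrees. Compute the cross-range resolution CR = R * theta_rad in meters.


BW_rad = 0.050614548
CR = 184000 * 0.050614548 = 9313.1 m

9313.1 m


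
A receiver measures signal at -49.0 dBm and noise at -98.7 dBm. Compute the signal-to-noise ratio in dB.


SNR = -49.0 - (-98.7) = 49.7 dB

49.7 dB


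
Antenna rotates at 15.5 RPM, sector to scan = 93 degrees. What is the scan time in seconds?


t = 93 / (15.5 * 360) * 60 = 1.0 s

1.0 s


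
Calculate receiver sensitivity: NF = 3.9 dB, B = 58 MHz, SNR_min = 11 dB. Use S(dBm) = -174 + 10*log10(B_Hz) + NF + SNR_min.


10*log10(58000000.0) = 77.63
S = -174 + 77.63 + 3.9 + 11 = -81.5 dBm

-81.5 dBm


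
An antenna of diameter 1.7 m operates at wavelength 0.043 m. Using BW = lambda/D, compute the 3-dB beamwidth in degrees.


BW_rad = 0.043 / 1.7 = 0.025294
BW_deg = 1.45 degrees

1.45 degrees


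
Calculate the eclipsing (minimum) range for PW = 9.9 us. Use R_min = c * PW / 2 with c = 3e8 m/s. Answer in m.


R_min = 3e8 * 9.9e-6 / 2 = 1485.0 m

1485.0 m


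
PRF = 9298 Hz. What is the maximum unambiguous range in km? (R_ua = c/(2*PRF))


R_ua = 3e8 / (2 * 9298) = 16132.5 m = 16.1 km

16.1 km


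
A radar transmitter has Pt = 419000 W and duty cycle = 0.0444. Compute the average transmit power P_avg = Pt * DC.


P_avg = 419000 * 0.0444 = 18603.6 W

18603.6 W


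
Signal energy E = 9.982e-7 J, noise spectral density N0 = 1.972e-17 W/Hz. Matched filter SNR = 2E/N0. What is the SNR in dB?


SNR_lin = 2 * 9.982e-7 / 1.972e-17 = 1.012e11
SNR_dB = 10*log10(1.012e11) = 110.1 dB

110.1 dB


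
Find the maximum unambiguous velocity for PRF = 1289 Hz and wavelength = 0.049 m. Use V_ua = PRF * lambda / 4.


V_ua = 1289 * 0.049 / 4 = 15.8 m/s

15.8 m/s


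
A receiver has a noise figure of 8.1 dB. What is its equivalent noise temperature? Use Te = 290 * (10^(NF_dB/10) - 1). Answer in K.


NF_lin = 10^(8.1/10) = 6.456542
Te = 290 * (6.456542 - 1) = 1582.4 K

1582.4 K


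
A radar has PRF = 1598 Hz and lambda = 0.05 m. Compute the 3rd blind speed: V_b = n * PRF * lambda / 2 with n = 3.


V_blind = 3 * 1598 * 0.05 / 2 = 119.9 m/s

119.9 m/s


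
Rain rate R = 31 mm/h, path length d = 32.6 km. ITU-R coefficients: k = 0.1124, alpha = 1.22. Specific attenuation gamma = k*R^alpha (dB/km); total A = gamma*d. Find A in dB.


gamma = 0.1124 * 31^1.22 = 7.416988 dB/km
A = 7.416988 * 32.6 = 241.79 dB

241.79 dB


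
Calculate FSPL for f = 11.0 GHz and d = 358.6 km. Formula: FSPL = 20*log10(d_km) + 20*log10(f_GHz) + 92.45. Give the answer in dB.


20*log10(358.6) = 51.09
20*log10(11.0) = 20.83
FSPL = 164.4 dB

164.4 dB


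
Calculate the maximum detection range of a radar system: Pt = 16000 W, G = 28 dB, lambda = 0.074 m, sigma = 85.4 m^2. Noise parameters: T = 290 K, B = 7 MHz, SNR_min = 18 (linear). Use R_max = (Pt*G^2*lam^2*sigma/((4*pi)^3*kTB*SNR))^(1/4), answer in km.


G_lin = 10^(28/10) = 630.957344
R^4 = 16000 * 630.957344^2 * 0.074^2 * 85.4 / ((4*pi)^3 * 1.38e-23 * 290 * 7000000.0 * 18)
R^4 = 2.9769e18 m^4
R_max = (2.9769e18)^(1/4) = 41537.6 m = 41.5 km

41.5 km


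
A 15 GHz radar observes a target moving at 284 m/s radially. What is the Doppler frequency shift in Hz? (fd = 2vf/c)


fd = 2 * 284 * 15000000000.0 / 3e8 = 28400.0 Hz

28400.0 Hz


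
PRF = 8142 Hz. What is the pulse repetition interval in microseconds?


PRI = 1/8142 = 0.0001228199 s = 122.8 us

122.8 us


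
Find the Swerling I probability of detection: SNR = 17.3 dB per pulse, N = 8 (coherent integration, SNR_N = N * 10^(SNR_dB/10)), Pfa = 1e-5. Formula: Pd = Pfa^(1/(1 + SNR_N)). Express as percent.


SNR_lin = 10^(17.3/10) = 53.70318
SNR_N = 8 * 53.70318 = 429.62544
1/(1 + SNR_N) = 1/430.62544 = 0.0023222
Pd = (1e-5)^0.0023222 = 0.97362
Pd = 97.4%

97.4%


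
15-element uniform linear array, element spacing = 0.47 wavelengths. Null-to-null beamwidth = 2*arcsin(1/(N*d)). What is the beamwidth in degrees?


1/(N*d) = 1/(15*0.47) = 0.141844
BW = 2*arcsin(0.141844) = 16.3 degrees

16.3 degrees


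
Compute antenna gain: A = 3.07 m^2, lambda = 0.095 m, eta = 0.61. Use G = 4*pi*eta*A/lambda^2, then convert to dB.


G_linear = 4*pi*0.61*3.07/0.095^2 = 2607.54
G_dB = 10*log10(2607.54) = 34.2 dB

34.2 dB


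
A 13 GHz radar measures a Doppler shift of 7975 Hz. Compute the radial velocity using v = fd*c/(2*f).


v = 7975 * 3e8 / (2 * 13000000000.0) = 92.0 m/s

92.0 m/s


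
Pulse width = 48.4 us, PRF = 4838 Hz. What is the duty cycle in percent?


DC = 48.4e-6 * 4838 * 100 = 23.42%

23.42%


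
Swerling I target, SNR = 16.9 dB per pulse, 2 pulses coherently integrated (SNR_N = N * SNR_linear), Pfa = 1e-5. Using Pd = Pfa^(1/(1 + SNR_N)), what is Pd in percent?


SNR_lin = 10^(16.9/10) = 48.97788
SNR_N = 2 * 48.97788 = 97.95576
1/(1 + SNR_N) = 1/98.95576 = 0.0101055
Pd = (1e-5)^0.0101055 = 0.89017
Pd = 89.0%

89.0%


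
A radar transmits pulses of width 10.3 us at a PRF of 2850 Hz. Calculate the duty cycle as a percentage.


DC = 10.3e-6 * 2850 * 100 = 2.94%

2.94%


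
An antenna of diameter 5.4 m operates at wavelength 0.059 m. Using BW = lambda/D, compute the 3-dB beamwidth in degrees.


BW_rad = 0.059 / 5.4 = 0.010926
BW_deg = 0.63 degrees

0.63 degrees


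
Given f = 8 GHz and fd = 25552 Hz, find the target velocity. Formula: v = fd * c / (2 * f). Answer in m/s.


v = 25552 * 3e8 / (2 * 8000000000.0) = 479.1 m/s

479.1 m/s


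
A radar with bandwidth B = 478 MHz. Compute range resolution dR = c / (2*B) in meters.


dR = 3e8 / (2 * 478000000.0) = 0.31 m

0.31 m


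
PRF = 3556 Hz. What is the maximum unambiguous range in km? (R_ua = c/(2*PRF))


R_ua = 3e8 / (2 * 3556) = 42182.2 m = 42.2 km

42.2 km


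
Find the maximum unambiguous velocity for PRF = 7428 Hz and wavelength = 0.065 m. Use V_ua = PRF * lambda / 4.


V_ua = 7428 * 0.065 / 4 = 120.7 m/s

120.7 m/s


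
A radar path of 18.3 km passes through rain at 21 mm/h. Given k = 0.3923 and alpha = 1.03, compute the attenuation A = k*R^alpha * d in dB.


gamma = 0.3923 * 21^1.03 = 9.026184 dB/km
A = 9.026184 * 18.3 = 165.18 dB

165.18 dB


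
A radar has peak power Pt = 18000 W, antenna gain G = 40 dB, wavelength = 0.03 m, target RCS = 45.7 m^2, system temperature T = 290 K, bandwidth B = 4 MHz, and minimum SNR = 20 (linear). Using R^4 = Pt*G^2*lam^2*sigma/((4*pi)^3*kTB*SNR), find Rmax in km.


G_lin = 10^(40/10) = 10000.0
R^4 = 18000 * 10000.0^2 * 0.03^2 * 45.7 / ((4*pi)^3 * 1.38e-23 * 290 * 4000000.0 * 20)
R^4 = 1.16529e20 m^4
R_max = (1.16529e20)^(1/4) = 103898.3 m = 103.9 km

103.9 km


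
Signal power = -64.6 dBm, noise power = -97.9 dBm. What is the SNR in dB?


SNR = -64.6 - (-97.9) = 33.3 dB

33.3 dB


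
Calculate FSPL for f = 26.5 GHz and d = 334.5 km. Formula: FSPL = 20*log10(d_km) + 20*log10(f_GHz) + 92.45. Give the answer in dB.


20*log10(334.5) = 50.49
20*log10(26.5) = 28.46
FSPL = 171.4 dB

171.4 dB
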